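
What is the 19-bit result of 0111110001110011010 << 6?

Original: 0111110001110011010 (decimal 254874)
Shift left by 6 positions
Append 6 zeros on the right and drop the 6 high bits that overflow the 19-bit width
Result: 0001110011010000000 (decimal 59008)
Equivalent: 254874 << 6 = 254874 × 2^6 = 16311936, truncated to 19 bits = 59008



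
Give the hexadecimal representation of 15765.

Using repeated division by 16 (digits 10–15 are A–F):
15765 ÷ 16 = 985 remainder 5
985 ÷ 16 = 61 remainder 9
61 ÷ 16 = 3 remainder 13 (D)
3 ÷ 16 = 0 remainder 3
Reading remainders bottom to top: 3D95



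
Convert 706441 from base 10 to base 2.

Using repeated division by 2:
706441 ÷ 2 = 353220 remainder 1
353220 ÷ 2 = 176610 remainder 0
176610 ÷ 2 = 88305 remainder 0
88305 ÷ 2 = 44152 remainder 1
44152 ÷ 2 = 22076 remainder 0
22076 ÷ 2 = 11038 remainder 0
11038 ÷ 2 = 5519 remainder 0
5519 ÷ 2 = 2759 remainder 1
2759 ÷ 2 = 1379 remainder 1
1379 ÷ 2 = 689 remainder 1
689 ÷ 2 = 344 remainder 1
344 ÷ 2 = 172 remainder 0
172 ÷ 2 = 86 remainder 0
86 ÷ 2 = 43 remainder 0
43 ÷ 2 = 21 remainder 1
21 ÷ 2 = 10 remainder 1
10 ÷ 2 = 5 remainder 0
5 ÷ 2 = 2 remainder 1
2 ÷ 2 = 1 remainder 0
1 ÷ 2 = 0 remainder 1
Reading remainders bottom to top: 10101100011110001001



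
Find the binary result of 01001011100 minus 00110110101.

Method 1 - Direct subtraction (column by column from the right: bit − bit − borrow-in; if negative, add 2 and borrow 1 from the next column):
borrow: 01101001110
        01001011100
-       00110110101
-------------------
        00010100111

Method 2 - Add two's complement:
Two's complement of 00110110101: invert → 11001001010, add 1 → 11001001011
  01001011100
+ 11001001011
-------------
 100010100111  (end carry out of the top bit = 1)
Discarding the end carry: 00010100111
Decimal check:
  01001011100 = 512 + 64 + 16 + 8 + 4 = 604
  00110110101 = 256 + 128 + 32 + 16 + 4 + 1 = 437
  604 - 437 = 167, and 00010100111 = 128 + 32 + 4 + 2 + 1 = 167 ✓



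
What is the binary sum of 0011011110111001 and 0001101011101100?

Add column by column from the right: bit + bit + carry-in; write the sum mod 2, carry 1 when the sum is 2 or 3.
carry:  0111111111110000
        0011011110111001
+       0001101011101100
------------------------
       00101001010100101
(the carry out of the leftmost column, 0, becomes the leading bit)
Decimal check:
  0011011110111001 = 8192 + 4096 + 1024 + 512 + 256 + 128 + 32 + 16 + 8 + 1 = 14265
  0001101011101100 = 4096 + 2048 + 512 + 128 + 64 + 32 + 8 + 4 = 6892
  14265 + 6892 = 21157, and 00101001010100101 = 16384 + 4096 + 512 + 128 + 32 + 4 + 1 = 21157 ✓



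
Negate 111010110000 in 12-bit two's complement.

Original (sign bit 1, negative): 111010110000
Step 1 - Invert all bits: 000101001111
Step 2 - Add 1: 000101010000
Verification: 111010110000 + 000101010000 = 1000000000000; discarding the end carry (carry out of the top bit) leaves the 12-bit value 000000000000, as required for x + (-x)



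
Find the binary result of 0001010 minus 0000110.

Method 1 - Direct subtraction (column by column from the right: bit − bit − borrow-in; if negative, add 2 and borrow 1 from the next column):
borrow: 0001000
        0001010
-       0000110
---------------
        0000100

Method 2 - Add two's complement:
Two's complement of 0000110: invert → 1111001, add 1 → 1111010
  0001010
+ 1111010
---------
 10000100  (end carry out of the top bit = 1)
Discarding the end carry: 0000100
Decimal check:
  0001010 = 8 + 2 = 10
  0000110 = 4 + 2 = 6
  10 - 6 = 4, and 0000100 = 4 ✓



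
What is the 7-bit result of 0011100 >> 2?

Original: 0011100 (decimal 28)
Shift right by 2 positions
Drop the 2 low bits; fill with zeros on the left
Result: 0000111 (decimal 7)
Equivalent: 28 >> 2 = 28 ÷ 2^2 = 7



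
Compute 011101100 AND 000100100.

AND: 1 only when both bits are 1
  011101100
& 000100100
-----------
  000100100
Decimal: 236 & 36 = 36



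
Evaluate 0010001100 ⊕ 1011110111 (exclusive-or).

XOR: 1 when bits differ
  0010001100
^ 1011110111
------------
  1001111011
Decimal: 140 ^ 759 = 635



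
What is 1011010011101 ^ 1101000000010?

XOR: 1 when bits differ
  1011010011101
^ 1101000000010
---------------
  0110010011111
Decimal: 5789 ^ 6658 = 3231



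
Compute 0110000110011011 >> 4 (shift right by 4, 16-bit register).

Original: 0110000110011011 (decimal 24987)
Shift right by 4 positions
Drop the 4 low bits; fill with zeros on the left
Result: 0000011000011001 (decimal 1561)
Equivalent: 24987 >> 4 = 24987 ÷ 2^4 = 1561



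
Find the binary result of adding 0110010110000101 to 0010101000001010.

Add column by column from the right: bit + bit + carry-in; write the sum mod 2, carry 1 when the sum is 2 or 3.
carry:  1100000000000000
        0110010110000101
+       0010101000001010
------------------------
       01000111110001111
(the carry out of the leftmost column, 0, becomes the leading bit)
Decimal check:
  0110010110000101 = 16384 + 8192 + 1024 + 256 + 128 + 4 + 1 = 25989
  0010101000001010 = 8192 + 2048 + 512 + 8 + 2 = 10762
  25989 + 10762 = 36751, and 01000111110001111 = 32768 + 2048 + 1024 + 512 + 256 + 128 + 8 + 4 + 2 + 1 = 36751 ✓



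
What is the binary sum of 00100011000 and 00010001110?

Add column by column from the right: bit + bit + carry-in; write the sum mod 2, carry 1 when the sum is 2 or 3.
carry:  00000110000
        00100011000
+       00010001110
-------------------
       000110100110
(the carry out of the leftmost column, 0, becomes the leading bit)
Decimal check:
  00100011000 = 256 + 16 + 8 = 280
  00010001110 = 128 + 8 + 4 + 2 = 142
  280 + 142 = 422, and 000110100110 = 256 + 128 + 32 + 4 + 2 = 422 ✓



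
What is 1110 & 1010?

AND: 1 only when both bits are 1
  1110
& 1010
------
  1010
Decimal: 14 & 10 = 10



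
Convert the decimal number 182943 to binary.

Using repeated division by 2:
182943 ÷ 2 = 91471 remainder 1
91471 ÷ 2 = 45735 remainder 1
45735 ÷ 2 = 22867 remainder 1
22867 ÷ 2 = 11433 remainder 1
11433 ÷ 2 = 5716 remainder 1
5716 ÷ 2 = 2858 remainder 0
2858 ÷ 2 = 1429 remainder 0
1429 ÷ 2 = 714 remainder 1
714 ÷ 2 = 357 remainder 0
357 ÷ 2 = 178 remainder 1
178 ÷ 2 = 89 remainder 0
89 ÷ 2 = 44 remainder 1
44 ÷ 2 = 22 remainder 0
22 ÷ 2 = 11 remainder 0
11 ÷ 2 = 5 remainder 1
5 ÷ 2 = 2 remainder 1
2 ÷ 2 = 1 remainder 0
1 ÷ 2 = 0 remainder 1
Reading remainders bottom to top: 101100101010011111



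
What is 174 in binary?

Using repeated division by 2:
174 ÷ 2 = 87 remainder 0
87 ÷ 2 = 43 remainder 1
43 ÷ 2 = 21 remainder 1
21 ÷ 2 = 10 remainder 1
10 ÷ 2 = 5 remainder 0
5 ÷ 2 = 2 remainder 1
2 ÷ 2 = 1 remainder 0
1 ÷ 2 = 0 remainder 1
Reading remainders bottom to top: 10101110



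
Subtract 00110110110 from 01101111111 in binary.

Method 1 - Direct subtraction (column by column from the right: bit − bit − borrow-in; if negative, add 2 and borrow 1 from the next column):
borrow: 01100000000
        01101111111
-       00110110110
-------------------
        00111001001

Method 2 - Add two's complement:
Two's complement of 00110110110: invert → 11001001001, add 1 → 11001001010
  01101111111
+ 11001001010
-------------
 100111001001  (end carry out of the top bit = 1)
Discarding the end carry: 00111001001
Decimal check:
  01101111111 = 512 + 256 + 64 + 32 + 16 + 8 + 4 + 2 + 1 = 895
  00110110110 = 256 + 128 + 32 + 16 + 4 + 2 = 438
  895 - 438 = 457, and 00111001001 = 256 + 128 + 64 + 8 + 1 = 457 ✓



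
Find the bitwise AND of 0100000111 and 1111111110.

AND: 1 only when both bits are 1
  0100000111
& 1111111110
------------
  0100000110
Decimal: 263 & 1022 = 262



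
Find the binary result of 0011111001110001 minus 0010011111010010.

Method 1 - Direct subtraction (column by column from the right: bit − bit − borrow-in; if negative, add 2 and borrow 1 from the next column):
borrow: 0000111100111100
        0011111001110001
-       0010011111010010
------------------------
        0001011010011111

Method 2 - Add two's complement:
Two's complement of 0010011111010010: invert → 1101100000101101, add 1 → 1101100000101110
  0011111001110001
+ 1101100000101110
------------------
 10001011010011111  (end carry out of the top bit = 1)
Discarding the end carry: 0001011010011111
Decimal check:
  0011111001110001 = 8192 + 4096 + 2048 + 1024 + 512 + 64 + 32 + 16 + 1 = 15985
  0010011111010010 = 8192 + 1024 + 512 + 256 + 128 + 64 + 16 + 2 = 10194
  15985 - 10194 = 5791, and 0001011010011111 = 4096 + 1024 + 512 + 128 + 16 + 8 + 4 + 2 + 1 = 5791 ✓



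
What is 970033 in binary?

Using repeated division by 2:
970033 ÷ 2 = 485016 remainder 1
485016 ÷ 2 = 242508 remainder 0
242508 ÷ 2 = 121254 remainder 0
121254 ÷ 2 = 60627 remainder 0
60627 ÷ 2 = 30313 remainder 1
30313 ÷ 2 = 15156 remainder 1
15156 ÷ 2 = 7578 remainder 0
7578 ÷ 2 = 3789 remainder 0
3789 ÷ 2 = 1894 remainder 1
1894 ÷ 2 = 947 remainder 0
947 ÷ 2 = 473 remainder 1
473 ÷ 2 = 236 remainder 1
236 ÷ 2 = 118 remainder 0
118 ÷ 2 = 59 remainder 0
59 ÷ 2 = 29 remainder 1
29 ÷ 2 = 14 remainder 1
14 ÷ 2 = 7 remainder 0
7 ÷ 2 = 3 remainder 1
3 ÷ 2 = 1 remainder 1
1 ÷ 2 = 0 remainder 1
Reading remainders bottom to top: 11101100110100110001



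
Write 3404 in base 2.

Using repeated division by 2:
3404 ÷ 2 = 1702 remainder 0
1702 ÷ 2 = 851 remainder 0
851 ÷ 2 = 425 remainder 1
425 ÷ 2 = 212 remainder 1
212 ÷ 2 = 106 remainder 0
106 ÷ 2 = 53 remainder 0
53 ÷ 2 = 26 remainder 1
26 ÷ 2 = 13 remainder 0
13 ÷ 2 = 6 remainder 1
6 ÷ 2 = 3 remainder 0
3 ÷ 2 = 1 remainder 1
1 ÷ 2 = 0 remainder 1
Reading remainders bottom to top: 110101001100



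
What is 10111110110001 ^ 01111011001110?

XOR: 1 when bits differ
  10111110110001
^ 01111011001110
----------------
  11000101111111
Decimal: 12209 ^ 7886 = 12671



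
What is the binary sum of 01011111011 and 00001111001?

Add column by column from the right: bit + bit + carry-in; write the sum mod 2, carry 1 when the sum is 2 or 3.
carry:  00111110110
        01011111011
+       00001111001
-------------------
       001101110100
(the carry out of the leftmost column, 0, becomes the leading bit)
Decimal check:
  01011111011 = 512 + 128 + 64 + 32 + 16 + 8 + 2 + 1 = 763
  00001111001 = 64 + 32 + 16 + 8 + 1 = 121
  763 + 121 = 884, and 001101110100 = 512 + 256 + 64 + 32 + 16 + 4 = 884 ✓



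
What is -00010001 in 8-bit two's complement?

Original: 00010001
Step 1 - Invert all bits: 11101110
Step 2 - Add 1: 11101111
Verification: 00010001 + 11101111 = 100000000; discarding the end carry (carry out of the top bit) leaves the 8-bit value 00000000, as required for x + (-x)



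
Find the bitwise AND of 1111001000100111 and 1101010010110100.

AND: 1 only when both bits are 1
  1111001000100111
& 1101010010110100
------------------
  1101000000100100
Decimal: 61991 & 54452 = 53284



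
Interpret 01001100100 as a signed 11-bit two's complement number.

Binary: 01001100100
Sign bit: 0 (non-negative)
Read directly as an unsigned value:
01001100100 = 512 + 64 + 32 + 4 = 612
Value: 612



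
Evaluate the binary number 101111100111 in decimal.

Sum of powers of 2 for each 1-bit:
2^0 + 2^1 + 2^2 + 2^5 + 2^6 + 2^7 + 2^8 + 2^9 + 2^11
= 1 + 2 + 4 + 32 + 64 + 128 + 256 + 512 + 2048
= 3047



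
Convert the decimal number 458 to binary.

Using repeated division by 2:
458 ÷ 2 = 229 remainder 0
229 ÷ 2 = 114 remainder 1
114 ÷ 2 = 57 remainder 0
57 ÷ 2 = 28 remainder 1
28 ÷ 2 = 14 remainder 0
14 ÷ 2 = 7 remainder 0
7 ÷ 2 = 3 remainder 1
3 ÷ 2 = 1 remainder 1
1 ÷ 2 = 0 remainder 1
Reading remainders bottom to top: 111001010



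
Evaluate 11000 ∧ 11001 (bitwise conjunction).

AND: 1 only when both bits are 1
  11000
& 11001
-------
  11000
Decimal: 24 & 25 = 24



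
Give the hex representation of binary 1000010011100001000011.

Group into 4-bit nibbles from right:
  0010 = 2
  0001 = 1
  0011 = 3
  1000 = 8
  0100 = 4
  0011 = 3
Result: 213843



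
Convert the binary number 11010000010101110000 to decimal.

Sum of powers of 2 for each 1-bit:
2^4 + 2^5 + 2^6 + 2^8 + 2^10 + 2^16 + 2^18 + 2^19
= 16 + 32 + 64 + 256 + 1024 + 65536 + 262144 + 524288
= 853360



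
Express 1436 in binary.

Using repeated division by 2:
1436 ÷ 2 = 718 remainder 0
718 ÷ 2 = 359 remainder 0
359 ÷ 2 = 179 remainder 1
179 ÷ 2 = 89 remainder 1
89 ÷ 2 = 44 remainder 1
44 ÷ 2 = 22 remainder 0
22 ÷ 2 = 11 remainder 0
11 ÷ 2 = 5 remainder 1
5 ÷ 2 = 2 remainder 1
2 ÷ 2 = 1 remainder 0
1 ÷ 2 = 0 remainder 1
Reading remainders bottom to top: 10110011100



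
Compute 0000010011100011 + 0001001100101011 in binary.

Add column by column from the right: bit + bit + carry-in; write the sum mod 2, carry 1 when the sum is 2 or 3.
carry:  0000111111000110
        0000010011100011
+       0001001100101011
------------------------
       00001100000001110
(the carry out of the leftmost column, 0, becomes the leading bit)
Decimal check:
  0000010011100011 = 1024 + 128 + 64 + 32 + 2 + 1 = 1251
  0001001100101011 = 4096 + 512 + 256 + 32 + 8 + 2 + 1 = 4907
  1251 + 4907 = 6158, and 00001100000001110 = 4096 + 2048 + 8 + 4 + 2 = 6158 ✓



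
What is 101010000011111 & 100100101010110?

AND: 1 only when both bits are 1
  101010000011111
& 100100101010110
-----------------
  100000000010110
Decimal: 21535 & 18774 = 16406



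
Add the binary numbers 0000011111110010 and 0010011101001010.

Add column by column from the right: bit + bit + carry-in; write the sum mod 2, carry 1 when the sum is 2 or 3.
carry:  0000111110000100
        0000011111110010
+       0010011101001010
------------------------
       00010111100111100
(the carry out of the leftmost column, 0, becomes the leading bit)
Decimal check:
  0000011111110010 = 1024 + 512 + 256 + 128 + 64 + 32 + 16 + 2 = 2034
  0010011101001010 = 8192 + 1024 + 512 + 256 + 64 + 8 + 2 = 10058
  2034 + 10058 = 12092, and 00010111100111100 = 8192 + 2048 + 1024 + 512 + 256 + 32 + 16 + 8 + 4 = 12092 ✓



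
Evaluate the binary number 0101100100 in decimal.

Sum of powers of 2 for each 1-bit:
2^2 + 2^5 + 2^6 + 2^8
= 4 + 32 + 64 + 256
= 356



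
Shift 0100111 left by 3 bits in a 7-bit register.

Original: 0100111 (decimal 39)
Shift left by 3 positions
Append 3 zeros on the right and drop the 3 high bits that overflow the 7-bit width
Result: 0111000 (decimal 56)
Equivalent: 39 << 3 = 39 × 2^3 = 312, truncated to 7 bits = 56



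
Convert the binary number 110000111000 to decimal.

Sum of powers of 2 for each 1-bit:
2^3 + 2^4 + 2^5 + 2^10 + 2^11
= 8 + 16 + 32 + 1024 + 2048
= 3128



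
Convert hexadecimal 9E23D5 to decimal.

Expand by place value (powers of 16):
Digit values: E = 14, D = 13
9E23D5 = 9 × 16^5 + 14 × 16^4 + 2 × 16^3 + 3 × 16^2 + 13 × 16^1 + 5 × 16^0
= 9 × 1048576 + 14 × 65536 + 2 × 4096 + 3 × 256 + 13 × 16 + 5 × 1
= 9437184 + 917504 + 8192 + 768 + 208 + 5
= 10363861



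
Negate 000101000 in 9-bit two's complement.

Original: 000101000
Step 1 - Invert all bits: 111010111
Step 2 - Add 1: 111011000
Verification: 000101000 + 111011000 = 1000000000; discarding the end carry (carry out of the top bit) leaves the 9-bit value 000000000, as required for x + (-x)



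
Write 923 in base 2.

Using repeated division by 2:
923 ÷ 2 = 461 remainder 1
461 ÷ 2 = 230 remainder 1
230 ÷ 2 = 115 remainder 0
115 ÷ 2 = 57 remainder 1
57 ÷ 2 = 28 remainder 1
28 ÷ 2 = 14 remainder 0
14 ÷ 2 = 7 remainder 0
7 ÷ 2 = 3 remainder 1
3 ÷ 2 = 1 remainder 1
1 ÷ 2 = 0 remainder 1
Reading remainders bottom to top: 1110011011



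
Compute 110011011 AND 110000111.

AND: 1 only when both bits are 1
  110011011
& 110000111
-----------
  110000011
Decimal: 411 & 391 = 387



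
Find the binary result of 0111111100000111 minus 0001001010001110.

Method 1 - Direct subtraction (column by column from the right: bit − bit − borrow-in; if negative, add 2 and borrow 1 from the next column):
borrow: 0000000111110000
        0111111100000111
-       0001001010001110
------------------------
        0110110001111001

Method 2 - Add two's complement:
Two's complement of 0001001010001110: invert → 1110110101110001, add 1 → 1110110101110010
  0111111100000111
+ 1110110101110010
------------------
 10110110001111001  (end carry out of the top bit = 1)
Discarding the end carry: 0110110001111001
Decimal check:
  0111111100000111 = 16384 + 8192 + 4096 + 2048 + 1024 + 512 + 256 + 4 + 2 + 1 = 32519
  0001001010001110 = 4096 + 512 + 128 + 8 + 4 + 2 = 4750
  32519 - 4750 = 27769, and 0110110001111001 = 16384 + 8192 + 2048 + 1024 + 64 + 32 + 16 + 8 + 1 = 27769 ✓



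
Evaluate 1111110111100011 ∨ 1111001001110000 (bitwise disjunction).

OR: 1 when either bit is 1
  1111110111100011
| 1111001001110000
------------------
  1111111111110011
Decimal: 64995 | 62064 = 65523



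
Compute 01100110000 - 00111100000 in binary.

Method 1 - Direct subtraction (column by column from the right: bit − bit − borrow-in; if negative, add 2 and borrow 1 from the next column):
borrow: 01110000000
        01100110000
-       00111100000
-------------------
        00101010000

Method 2 - Add two's complement:
Two's complement of 00111100000: invert → 11000011111, add 1 → 11000100000
  01100110000
+ 11000100000
-------------
 100101010000  (end carry out of the top bit = 1)
Discarding the end carry: 00101010000
Decimal check:
  01100110000 = 512 + 256 + 32 + 16 = 816
  00111100000 = 256 + 128 + 64 + 32 = 480
  816 - 480 = 336, and 00101010000 = 256 + 64 + 16 = 336 ✓



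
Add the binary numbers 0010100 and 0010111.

Add column by column from the right: bit + bit + carry-in; write the sum mod 2, carry 1 when the sum is 2 or 3.
carry:  0101000
        0010100
+       0010111
---------------
       00101011
(the carry out of the leftmost column, 0, becomes the leading bit)
Decimal check:
  0010100 = 16 + 4 = 20
  0010111 = 16 + 4 + 2 + 1 = 23
  20 + 23 = 43, and 00101011 = 32 + 8 + 2 + 1 = 43 ✓



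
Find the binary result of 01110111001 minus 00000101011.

Method 1 - Direct subtraction (column by column from the right: bit − bit − borrow-in; if negative, add 2 and borrow 1 from the next column):
borrow: 00000011100
        01110111001
-       00000101011
-------------------
        01110001110

Method 2 - Add two's complement:
Two's complement of 00000101011: invert → 11111010100, add 1 → 11111010101
  01110111001
+ 11111010101
-------------
 101110001110  (end carry out of the top bit = 1)
Discarding the end carry: 01110001110
Decimal check:
  01110111001 = 512 + 256 + 128 + 32 + 16 + 8 + 1 = 953
  00000101011 = 32 + 8 + 2 + 1 = 43
  953 - 43 = 910, and 01110001110 = 512 + 256 + 128 + 8 + 4 + 2 = 910 ✓



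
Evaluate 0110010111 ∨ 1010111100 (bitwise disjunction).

OR: 1 when either bit is 1
  0110010111
| 1010111100
------------
  1110111111
Decimal: 407 | 700 = 959



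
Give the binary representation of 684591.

Using repeated division by 2:
684591 ÷ 2 = 342295 remainder 1
342295 ÷ 2 = 171147 remainder 1
171147 ÷ 2 = 85573 remainder 1
85573 ÷ 2 = 42786 remainder 1
42786 ÷ 2 = 21393 remainder 0
21393 ÷ 2 = 10696 remainder 1
10696 ÷ 2 = 5348 remainder 0
5348 ÷ 2 = 2674 remainder 0
2674 ÷ 2 = 1337 remainder 0
1337 ÷ 2 = 668 remainder 1
668 ÷ 2 = 334 remainder 0
334 ÷ 2 = 167 remainder 0
167 ÷ 2 = 83 remainder 1
83 ÷ 2 = 41 remainder 1
41 ÷ 2 = 20 remainder 1
20 ÷ 2 = 10 remainder 0
10 ÷ 2 = 5 remainder 0
5 ÷ 2 = 2 remainder 1
2 ÷ 2 = 1 remainder 0
1 ÷ 2 = 0 remainder 1
Reading remainders bottom to top: 10100111001000101111



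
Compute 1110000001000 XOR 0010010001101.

XOR: 1 when bits differ
  1110000001000
^ 0010010001101
---------------
  1100010000101
Decimal: 7176 ^ 1165 = 6277



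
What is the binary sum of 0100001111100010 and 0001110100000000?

Add column by column from the right: bit + bit + carry-in; write the sum mod 2, carry 1 when the sum is 2 or 3.
carry:  0011111000000000
        0100001111100010
+       0001110100000000
------------------------
       00110000011100010
(the carry out of the leftmost column, 0, becomes the leading bit)
Decimal check:
  0100001111100010 = 16384 + 512 + 256 + 128 + 64 + 32 + 2 = 17378
  0001110100000000 = 4096 + 2048 + 1024 + 256 = 7424
  17378 + 7424 = 24802, and 00110000011100010 = 16384 + 8192 + 128 + 64 + 32 + 2 = 24802 ✓



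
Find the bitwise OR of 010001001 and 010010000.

OR: 1 when either bit is 1
  010001001
| 010010000
-----------
  010011001
Decimal: 137 | 144 = 153



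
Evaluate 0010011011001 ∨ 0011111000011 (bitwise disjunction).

OR: 1 when either bit is 1
  0010011011001
| 0011111000011
---------------
  0011111011011
Decimal: 1241 | 1987 = 2011



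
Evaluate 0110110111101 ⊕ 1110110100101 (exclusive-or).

XOR: 1 when bits differ
  0110110111101
^ 1110110100101
---------------
  1000000011000
Decimal: 3517 ^ 7589 = 4120



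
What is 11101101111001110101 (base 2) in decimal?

Sum of powers of 2 for each 1-bit:
2^0 + 2^2 + 2^4 + 2^5 + 2^6 + 2^9 + 2^10 + 2^11 + 2^12 + 2^14 + 2^15 + 2^17 + 2^18 + 2^19
= 1 + 4 + 16 + 32 + 64 + 512 + 1024 + 2048 + 4096 + 16384 + 32768 + 131072 + 262144 + 524288
= 974453



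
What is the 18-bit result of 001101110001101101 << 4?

Original: 001101110001101101 (decimal 56429)
Shift left by 4 positions
Append 4 zeros on the right and drop the 4 high bits that overflow the 18-bit width
Result: 011100011011010000 (decimal 116432)
Equivalent: 56429 << 4 = 56429 × 2^4 = 902864, truncated to 18 bits = 116432



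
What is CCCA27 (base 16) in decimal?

Expand by place value (powers of 16):
Digit values: C = 12, A = 10
CCCA27 = 12 × 16^5 + 12 × 16^4 + 12 × 16^3 + 10 × 16^2 + 2 × 16^1 + 7 × 16^0
= 12 × 1048576 + 12 × 65536 + 12 × 4096 + 10 × 256 + 2 × 16 + 7 × 1
= 12582912 + 786432 + 49152 + 2560 + 32 + 7
= 13421095



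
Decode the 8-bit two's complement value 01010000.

Binary: 01010000
Sign bit: 0 (non-negative)
Read directly as an unsigned value:
01010000 = 64 + 16 = 80
Value: 80



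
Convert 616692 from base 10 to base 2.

Using repeated division by 2:
616692 ÷ 2 = 308346 remainder 0
308346 ÷ 2 = 154173 remainder 0
154173 ÷ 2 = 77086 remainder 1
77086 ÷ 2 = 38543 remainder 0
38543 ÷ 2 = 19271 remainder 1
19271 ÷ 2 = 9635 remainder 1
9635 ÷ 2 = 4817 remainder 1
4817 ÷ 2 = 2408 remainder 1
2408 ÷ 2 = 1204 remainder 0
1204 ÷ 2 = 602 remainder 0
602 ÷ 2 = 301 remainder 0
301 ÷ 2 = 150 remainder 1
150 ÷ 2 = 75 remainder 0
75 ÷ 2 = 37 remainder 1
37 ÷ 2 = 18 remainder 1
18 ÷ 2 = 9 remainder 0
9 ÷ 2 = 4 remainder 1
4 ÷ 2 = 2 remainder 0
2 ÷ 2 = 1 remainder 0
1 ÷ 2 = 0 remainder 1
Reading remainders bottom to top: 10010110100011110100



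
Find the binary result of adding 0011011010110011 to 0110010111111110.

Add column by column from the right: bit + bit + carry-in; write the sum mod 2, carry 1 when the sum is 2 or 3.
carry:  1100111111111100
        0011011010110011
+       0110010111111110
------------------------
       01001110010110001
(the carry out of the leftmost column, 0, becomes the leading bit)
Decimal check:
  0011011010110011 = 8192 + 4096 + 1024 + 512 + 128 + 32 + 16 + 2 + 1 = 14003
  0110010111111110 = 16384 + 8192 + 1024 + 256 + 128 + 64 + 32 + 16 + 8 + 4 + 2 = 26110
  14003 + 26110 = 40113, and 01001110010110001 = 32768 + 4096 + 2048 + 1024 + 128 + 32 + 16 + 1 = 40113 ✓



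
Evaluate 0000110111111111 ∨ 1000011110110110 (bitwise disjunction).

OR: 1 when either bit is 1
  0000110111111111
| 1000011110110110
------------------
  1000111111111111
Decimal: 3583 | 34742 = 36863



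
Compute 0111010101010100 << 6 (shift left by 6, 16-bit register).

Original: 0111010101010100 (decimal 30036)
Shift left by 6 positions
Append 6 zeros on the right and drop the 6 high bits that overflow the 16-bit width
Result: 0101010100000000 (decimal 21760)
Equivalent: 30036 << 6 = 30036 × 2^6 = 1922304, truncated to 16 bits = 21760



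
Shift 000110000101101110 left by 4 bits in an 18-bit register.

Original: 000110000101101110 (decimal 24942)
Shift left by 4 positions
Append 4 zeros on the right and drop the 4 high bits that overflow the 18-bit width
Result: 100001011011100000 (decimal 136928)
Equivalent: 24942 << 4 = 24942 × 2^4 = 399072, truncated to 18 bits = 136928



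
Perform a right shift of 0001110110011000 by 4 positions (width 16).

Original: 0001110110011000 (decimal 7576)
Shift right by 4 positions
Drop the 4 low bits; fill with zeros on the left
Result: 0000000111011001 (decimal 473)
Equivalent: 7576 >> 4 = 7576 ÷ 2^4 = 473



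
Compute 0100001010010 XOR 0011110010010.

XOR: 1 when bits differ
  0100001010010
^ 0011110010010
---------------
  0111111000000
Decimal: 2130 ^ 1938 = 4032



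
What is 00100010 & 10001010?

AND: 1 only when both bits are 1
  00100010
& 10001010
----------
  00000010
Decimal: 34 & 138 = 2



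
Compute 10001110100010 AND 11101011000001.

AND: 1 only when both bits are 1
  10001110100010
& 11101011000001
----------------
  10001010000000
Decimal: 9122 & 15041 = 8832



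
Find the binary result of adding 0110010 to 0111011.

Add column by column from the right: bit + bit + carry-in; write the sum mod 2, carry 1 when the sum is 2 or 3.
carry:  1100100
        0110010
+       0111011
---------------
       01101101
(the carry out of the leftmost column, 0, becomes the leading bit)
Decimal check:
  0110010 = 32 + 16 + 2 = 50
  0111011 = 32 + 16 + 8 + 2 + 1 = 59
  50 + 59 = 109, and 01101101 = 64 + 32 + 8 + 4 + 1 = 109 ✓



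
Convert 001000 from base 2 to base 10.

Sum of powers of 2 for each 1-bit:
2^3
= 8
= 8



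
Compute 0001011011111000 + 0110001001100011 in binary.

Add column by column from the right: bit + bit + carry-in; write the sum mod 2, carry 1 when the sum is 2 or 3.
carry:  0000110111000000
        0001011011111000
+       0110001001100011
------------------------
       00111100101011011
(the carry out of the leftmost column, 0, becomes the leading bit)
Decimal check:
  0001011011111000 = 4096 + 1024 + 512 + 128 + 64 + 32 + 16 + 8 = 5880
  0110001001100011 = 16384 + 8192 + 512 + 64 + 32 + 2 + 1 = 25187
  5880 + 25187 = 31067, and 00111100101011011 = 16384 + 8192 + 4096 + 2048 + 256 + 64 + 16 + 8 + 2 + 1 = 31067 ✓



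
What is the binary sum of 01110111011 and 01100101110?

Add column by column from the right: bit + bit + carry-in; write the sum mod 2, carry 1 when the sum is 2 or 3.
carry:  11001111100
        01110111011
+       01100101110
-------------------
       011011101001
(the carry out of the leftmost column, 0, becomes the leading bit)
Decimal check:
  01110111011 = 512 + 256 + 128 + 32 + 16 + 8 + 2 + 1 = 955
  01100101110 = 512 + 256 + 32 + 8 + 4 + 2 = 814
  955 + 814 = 1769, and 011011101001 = 1024 + 512 + 128 + 64 + 32 + 8 + 1 = 1769 ✓



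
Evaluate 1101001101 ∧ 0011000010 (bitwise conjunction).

AND: 1 only when both bits are 1
  1101001101
& 0011000010
------------
  0001000000
Decimal: 845 & 194 = 64



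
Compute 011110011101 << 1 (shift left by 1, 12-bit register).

Original: 011110011101 (decimal 1949)
Shift left by 1 position
Append 1 zero on the right
Result: 111100111010 (decimal 3898)
Equivalent: 1949 << 1 = 1949 × 2^1 = 3898



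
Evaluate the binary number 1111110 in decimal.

Sum of powers of 2 for each 1-bit:
2^1 + 2^2 + 2^3 + 2^4 + 2^5 + 2^6
= 2 + 4 + 8 + 16 + 32 + 64
= 126



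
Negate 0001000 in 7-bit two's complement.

Original: 0001000
Step 1 - Invert all bits: 1110111
Step 2 - Add 1: 1111000
Verification: 0001000 + 1111000 = 10000000; discarding the end carry (carry out of the top bit) leaves the 7-bit value 0000000, as required for x + (-x)



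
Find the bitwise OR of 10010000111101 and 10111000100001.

OR: 1 when either bit is 1
  10010000111101
| 10111000100001
----------------
  10111000111101
Decimal: 9277 | 11809 = 11837



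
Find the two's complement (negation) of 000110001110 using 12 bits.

Original: 000110001110
Step 1 - Invert all bits: 111001110001
Step 2 - Add 1: 111001110010
Verification: 000110001110 + 111001110010 = 1000000000000; discarding the end carry (carry out of the top bit) leaves the 12-bit value 000000000000, as required for x + (-x)



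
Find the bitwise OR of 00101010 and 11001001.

OR: 1 when either bit is 1
  00101010
| 11001001
----------
  11101011
Decimal: 42 | 201 = 235



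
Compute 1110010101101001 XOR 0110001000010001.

XOR: 1 when bits differ
  1110010101101001
^ 0110001000010001
------------------
  1000011101111000
Decimal: 58729 ^ 25105 = 34680



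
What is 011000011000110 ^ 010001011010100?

XOR: 1 when bits differ
  011000011000110
^ 010001011010100
-----------------
  001001000010010
Decimal: 12486 ^ 8916 = 4626



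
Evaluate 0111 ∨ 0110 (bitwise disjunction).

OR: 1 when either bit is 1
  0111
| 0110
------
  0111
Decimal: 7 | 6 = 7



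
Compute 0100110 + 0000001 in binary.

Add column by column from the right: bit + bit + carry-in; write the sum mod 2, carry 1 when the sum is 2 or 3.
carry:  0000000
        0100110
+       0000001
---------------
       00100111
(the carry out of the leftmost column, 0, becomes the leading bit)
Decimal check:
  0100110 = 32 + 4 + 2 = 38
  0000001 = 1
  38 + 1 = 39, and 00100111 = 32 + 4 + 2 + 1 = 39 ✓



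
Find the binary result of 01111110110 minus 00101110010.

Method 1 - Direct subtraction (column by column from the right: bit − bit − borrow-in; if negative, add 2 and borrow 1 from the next column):
borrow: 00000000000
        01111110110
-       00101110010
-------------------
        01010000100

Method 2 - Add two's complement:
Two's complement of 00101110010: invert → 11010001101, add 1 → 11010001110
  01111110110
+ 11010001110
-------------
 101010000100  (end carry out of the top bit = 1)
Discarding the end carry: 01010000100
Decimal check:
  01111110110 = 512 + 256 + 128 + 64 + 32 + 16 + 4 + 2 = 1014
  00101110010 = 256 + 64 + 32 + 16 + 2 = 370
  1014 - 370 = 644, and 01010000100 = 512 + 128 + 4 = 644 ✓



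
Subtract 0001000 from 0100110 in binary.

Method 1 - Direct subtraction (column by column from the right: bit − bit − borrow-in; if negative, add 2 and borrow 1 from the next column):
borrow: 0110000
        0100110
-       0001000
---------------
        0011110

Method 2 - Add two's complement:
Two's complement of 0001000: invert → 1110111, add 1 → 1111000
  0100110
+ 1111000
---------
 10011110  (end carry out of the top bit = 1)
Discarding the end carry: 0011110
Decimal check:
  0100110 = 32 + 4 + 2 = 38
  0001000 = 8
  38 - 8 = 30, and 0011110 = 16 + 8 + 4 + 2 = 30 ✓



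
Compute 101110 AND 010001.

AND: 1 only when both bits are 1
  101110
& 010001
--------
  000000
Decimal: 46 & 17 = 0



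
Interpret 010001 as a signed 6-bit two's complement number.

Binary: 010001
Sign bit: 0 (non-negative)
Read directly as an unsigned value:
010001 = 16 + 1 = 17
Value: 17



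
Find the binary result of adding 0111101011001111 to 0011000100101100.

Add column by column from the right: bit + bit + carry-in; write the sum mod 2, carry 1 when the sum is 2 or 3.
carry:  1110000000011000
        0111101011001111
+       0011000100101100
------------------------
       01010101111111011
(the carry out of the leftmost column, 0, becomes the leading bit)
Decimal check:
  0111101011001111 = 16384 + 8192 + 4096 + 2048 + 512 + 128 + 64 + 8 + 4 + 2 + 1 = 31439
  0011000100101100 = 8192 + 4096 + 256 + 32 + 8 + 4 = 12588
  31439 + 12588 = 44027, and 01010101111111011 = 32768 + 8192 + 2048 + 512 + 256 + 128 + 64 + 32 + 16 + 8 + 2 + 1 = 44027 ✓



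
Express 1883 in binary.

Using repeated division by 2:
1883 ÷ 2 = 941 remainder 1
941 ÷ 2 = 470 remainder 1
470 ÷ 2 = 235 remainder 0
235 ÷ 2 = 117 remainder 1
117 ÷ 2 = 58 remainder 1
58 ÷ 2 = 29 remainder 0
29 ÷ 2 = 14 remainder 1
14 ÷ 2 = 7 remainder 0
7 ÷ 2 = 3 remainder 1
3 ÷ 2 = 1 remainder 1
1 ÷ 2 = 0 remainder 1
Reading remainders bottom to top: 11101011011



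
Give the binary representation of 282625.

Using repeated division by 2:
282625 ÷ 2 = 141312 remainder 1
141312 ÷ 2 = 70656 remainder 0
70656 ÷ 2 = 35328 remainder 0
35328 ÷ 2 = 17664 remainder 0
17664 ÷ 2 = 8832 remainder 0
8832 ÷ 2 = 4416 remainder 0
4416 ÷ 2 = 2208 remainder 0
2208 ÷ 2 = 1104 remainder 0
1104 ÷ 2 = 552 remainder 0
552 ÷ 2 = 276 remainder 0
276 ÷ 2 = 138 remainder 0
138 ÷ 2 = 69 remainder 0
69 ÷ 2 = 34 remainder 1
34 ÷ 2 = 17 remainder 0
17 ÷ 2 = 8 remainder 1
8 ÷ 2 = 4 remainder 0
4 ÷ 2 = 2 remainder 0
2 ÷ 2 = 1 remainder 0
1 ÷ 2 = 0 remainder 1
Reading remainders bottom to top: 1000101000000000001



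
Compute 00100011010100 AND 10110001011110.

AND: 1 only when both bits are 1
  00100011010100
& 10110001011110
----------------
  00100001010100
Decimal: 2260 & 11358 = 2132



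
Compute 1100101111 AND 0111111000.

AND: 1 only when both bits are 1
  1100101111
& 0111111000
------------
  0100101000
Decimal: 815 & 504 = 296



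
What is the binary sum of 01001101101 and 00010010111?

Add column by column from the right: bit + bit + carry-in; write the sum mod 2, carry 1 when the sum is 2 or 3.
carry:  00111111110
        01001101101
+       00010010111
-------------------
       001100000100
(the carry out of the leftmost column, 0, becomes the leading bit)
Decimal check:
  01001101101 = 512 + 64 + 32 + 8 + 4 + 1 = 621
  00010010111 = 128 + 16 + 4 + 2 + 1 = 151
  621 + 151 = 772, and 001100000100 = 512 + 256 + 4 = 772 ✓



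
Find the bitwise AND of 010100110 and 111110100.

AND: 1 only when both bits are 1
  010100110
& 111110100
-----------
  010100100
Decimal: 166 & 500 = 164



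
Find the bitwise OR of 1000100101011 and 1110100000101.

OR: 1 when either bit is 1
  1000100101011
| 1110100000101
---------------
  1110100101111
Decimal: 4395 | 7429 = 7471



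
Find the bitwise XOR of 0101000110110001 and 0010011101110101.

XOR: 1 when bits differ
  0101000110110001
^ 0010011101110101
------------------
  0111011011000100
Decimal: 20913 ^ 10101 = 30404



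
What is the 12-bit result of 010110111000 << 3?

Original: 010110111000 (decimal 1464)
Shift left by 3 positions
Append 3 zeros on the right and drop the 3 high bits that overflow the 12-bit width
Result: 110111000000 (decimal 3520)
Equivalent: 1464 << 3 = 1464 × 2^3 = 11712, truncated to 12 bits = 3520



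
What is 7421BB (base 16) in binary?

Convert each hex digit to 4 bits:
  7 = 0111
  4 = 0100
  2 = 0010
  1 = 0001
  B = 1011
  B = 1011
Concatenate: 011101000010000110111011



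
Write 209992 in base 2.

Using repeated division by 2:
209992 ÷ 2 = 104996 remainder 0
104996 ÷ 2 = 52498 remainder 0
52498 ÷ 2 = 26249 remainder 0
26249 ÷ 2 = 13124 remainder 1
13124 ÷ 2 = 6562 remainder 0
6562 ÷ 2 = 3281 remainder 0
3281 ÷ 2 = 1640 remainder 1
1640 ÷ 2 = 820 remainder 0
820 ÷ 2 = 410 remainder 0
410 ÷ 2 = 205 remainder 0
205 ÷ 2 = 102 remainder 1
102 ÷ 2 = 51 remainder 0
51 ÷ 2 = 25 remainder 1
25 ÷ 2 = 12 remainder 1
12 ÷ 2 = 6 remainder 0
6 ÷ 2 = 3 remainder 0
3 ÷ 2 = 1 remainder 1
1 ÷ 2 = 0 remainder 1
Reading remainders bottom to top: 110011010001001000



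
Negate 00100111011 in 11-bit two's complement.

Original: 00100111011
Step 1 - Invert all bits: 11011000100
Step 2 - Add 1: 11011000101
Verification: 00100111011 + 11011000101 = 100000000000; discarding the end carry (carry out of the top bit) leaves the 11-bit value 00000000000, as required for x + (-x)



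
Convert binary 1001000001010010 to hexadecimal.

Group into 4-bit nibbles from right:
  1001 = 9
  0000 = 0
  0101 = 5
  0010 = 2
Result: 9052



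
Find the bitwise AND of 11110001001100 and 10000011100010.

AND: 1 only when both bits are 1
  11110001001100
& 10000011100010
----------------
  10000001000000
Decimal: 15436 & 8418 = 8256



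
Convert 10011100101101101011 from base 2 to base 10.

Sum of powers of 2 for each 1-bit:
2^0 + 2^1 + 2^3 + 2^5 + 2^6 + 2^8 + 2^9 + 2^11 + 2^14 + 2^15 + 2^16 + 2^19
= 1 + 2 + 8 + 32 + 64 + 256 + 512 + 2048 + 16384 + 32768 + 65536 + 524288
= 641899



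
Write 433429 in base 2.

Using repeated division by 2:
433429 ÷ 2 = 216714 remainder 1
216714 ÷ 2 = 108357 remainder 0
108357 ÷ 2 = 54178 remainder 1
54178 ÷ 2 = 27089 remainder 0
27089 ÷ 2 = 13544 remainder 1
13544 ÷ 2 = 6772 remainder 0
6772 ÷ 2 = 3386 remainder 0
3386 ÷ 2 = 1693 remainder 0
1693 ÷ 2 = 846 remainder 1
846 ÷ 2 = 423 remainder 0
423 ÷ 2 = 211 remainder 1
211 ÷ 2 = 105 remainder 1
105 ÷ 2 = 52 remainder 1
52 ÷ 2 = 26 remainder 0
26 ÷ 2 = 13 remainder 0
13 ÷ 2 = 6 remainder 1
6 ÷ 2 = 3 remainder 0
3 ÷ 2 = 1 remainder 1
1 ÷ 2 = 0 remainder 1
Reading remainders bottom to top: 1101001110100010101



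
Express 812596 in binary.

Using repeated division by 2:
812596 ÷ 2 = 406298 remainder 0
406298 ÷ 2 = 203149 remainder 0
203149 ÷ 2 = 101574 remainder 1
101574 ÷ 2 = 50787 remainder 0
50787 ÷ 2 = 25393 remainder 1
25393 ÷ 2 = 12696 remainder 1
12696 ÷ 2 = 6348 remainder 0
6348 ÷ 2 = 3174 remainder 0
3174 ÷ 2 = 1587 remainder 0
1587 ÷ 2 = 793 remainder 1
793 ÷ 2 = 396 remainder 1
396 ÷ 2 = 198 remainder 0
198 ÷ 2 = 99 remainder 0
99 ÷ 2 = 49 remainder 1
49 ÷ 2 = 24 remainder 1
24 ÷ 2 = 12 remainder 0
12 ÷ 2 = 6 remainder 0
6 ÷ 2 = 3 remainder 0
3 ÷ 2 = 1 remainder 1
1 ÷ 2 = 0 remainder 1
Reading remainders bottom to top: 11000110011000110100



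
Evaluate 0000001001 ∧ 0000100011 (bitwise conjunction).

AND: 1 only when both bits are 1
  0000001001
& 0000100011
------------
  0000000001
Decimal: 9 & 35 = 1



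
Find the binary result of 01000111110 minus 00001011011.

Method 1 - Direct subtraction (column by column from the right: bit − bit − borrow-in; if negative, add 2 and borrow 1 from the next column):
borrow: 01110000110
        01000111110
-       00001011011
-------------------
        00111100011

Method 2 - Add two's complement:
Two's complement of 00001011011: invert → 11110100100, add 1 → 11110100101
  01000111110
+ 11110100101
-------------
 100111100011  (end carry out of the top bit = 1)
Discarding the end carry: 00111100011
Decimal check:
  01000111110 = 512 + 32 + 16 + 8 + 4 + 2 = 574
  00001011011 = 64 + 16 + 8 + 2 + 1 = 91
  574 - 91 = 483, and 00111100011 = 256 + 128 + 64 + 32 + 2 + 1 = 483 ✓



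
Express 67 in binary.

Using repeated division by 2:
67 ÷ 2 = 33 remainder 1
33 ÷ 2 = 16 remainder 1
16 ÷ 2 = 8 remainder 0
8 ÷ 2 = 4 remainder 0
4 ÷ 2 = 2 remainder 0
2 ÷ 2 = 1 remainder 0
1 ÷ 2 = 0 remainder 1
Reading remainders bottom to top: 1000011



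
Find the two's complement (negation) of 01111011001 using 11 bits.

Original: 01111011001
Step 1 - Invert all bits: 10000100110
Step 2 - Add 1: 10000100111
Verification: 01111011001 + 10000100111 = 100000000000; discarding the end carry (carry out of the top bit) leaves the 11-bit value 00000000000, as required for x + (-x)



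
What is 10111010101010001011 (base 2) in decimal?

Sum of powers of 2 for each 1-bit:
2^0 + 2^1 + 2^3 + 2^7 + 2^9 + 2^11 + 2^13 + 2^15 + 2^16 + 2^17 + 2^19
= 1 + 2 + 8 + 128 + 512 + 2048 + 8192 + 32768 + 65536 + 131072 + 524288
= 764555



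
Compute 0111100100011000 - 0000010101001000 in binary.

Method 1 - Direct subtraction (column by column from the right: bit − bit − borrow-in; if negative, add 2 and borrow 1 from the next column):
borrow: 0000111110000000
        0111100100011000
-       0000010101001000
------------------------
        0111001111010000

Method 2 - Add two's complement:
Two's complement of 0000010101001000: invert → 1111101010110111, add 1 → 1111101010111000
  0111100100011000
+ 1111101010111000
------------------
 10111001111010000  (end carry out of the top bit = 1)
Discarding the end carry: 0111001111010000
Decimal check:
  0111100100011000 = 16384 + 8192 + 4096 + 2048 + 256 + 16 + 8 = 31000
  0000010101001000 = 1024 + 256 + 64 + 8 = 1352
  31000 - 1352 = 29648, and 0111001111010000 = 16384 + 8192 + 4096 + 512 + 256 + 128 + 64 + 16 = 29648 ✓

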